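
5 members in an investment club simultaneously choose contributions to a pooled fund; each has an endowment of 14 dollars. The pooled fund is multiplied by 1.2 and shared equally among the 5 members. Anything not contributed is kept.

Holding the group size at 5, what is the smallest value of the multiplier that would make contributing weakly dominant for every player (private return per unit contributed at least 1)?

5

A contributed unit returns (multiplier)/5 to its contributor.
This reaches 1 exactly when the multiplier is 5.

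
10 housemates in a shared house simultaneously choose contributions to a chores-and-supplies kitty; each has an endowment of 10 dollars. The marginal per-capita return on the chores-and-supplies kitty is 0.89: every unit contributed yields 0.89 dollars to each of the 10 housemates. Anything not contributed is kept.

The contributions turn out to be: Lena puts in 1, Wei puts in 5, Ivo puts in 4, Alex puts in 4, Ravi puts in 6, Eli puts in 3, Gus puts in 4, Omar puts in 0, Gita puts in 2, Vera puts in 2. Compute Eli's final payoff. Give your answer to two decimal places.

34.59 dollars

Total contributed: 1 + 5 + 4 + 4 + 6 + 3 + 4 + 0 + 2 + 2 = 31.
Each receives 0.89 × 31 = 27.59 from the chores-and-supplies kitty.
Eli keeps 10 − 3 = 7, so Eli's payoff is 7 + 27.59 = 34.59.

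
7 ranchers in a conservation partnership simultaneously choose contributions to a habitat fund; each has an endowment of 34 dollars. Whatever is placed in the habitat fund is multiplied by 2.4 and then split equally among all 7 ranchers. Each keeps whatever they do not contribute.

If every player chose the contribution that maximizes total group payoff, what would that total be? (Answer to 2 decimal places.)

571.20 dollars

Each contributed unit returns 2.400 to the group as a whole (0.3429 to each of 7 players), which exceeds 1, so the social optimum is full contribution: group total = 2.400 × 238 = 571.20.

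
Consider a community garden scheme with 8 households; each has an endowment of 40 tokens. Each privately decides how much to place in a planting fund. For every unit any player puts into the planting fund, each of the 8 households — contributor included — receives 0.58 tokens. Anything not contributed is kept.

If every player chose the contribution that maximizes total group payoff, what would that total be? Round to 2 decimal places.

Each contributed unit returns 4.640 to the group as a whole (0.58 to each of 8 players), which exceeds 1, so the social optimum is full contribution: group total = 4.640 × 320 = 1484.80.

1484.80 tokens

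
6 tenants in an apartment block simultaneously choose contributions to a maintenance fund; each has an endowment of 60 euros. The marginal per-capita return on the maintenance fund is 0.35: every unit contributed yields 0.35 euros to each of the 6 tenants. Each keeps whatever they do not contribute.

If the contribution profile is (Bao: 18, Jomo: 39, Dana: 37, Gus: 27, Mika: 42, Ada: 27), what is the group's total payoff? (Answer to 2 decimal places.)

569.00 euros

Total contributed: 18 + 39 + 37 + 27 + 42 + 27 = 190; total kept: 6 × 60 − 190 = 170.
The maintenance fund pays out 0.35 × 6 × 190 = 399.00 in aggregate.
Group total = 170 + 399.00 = 569.00.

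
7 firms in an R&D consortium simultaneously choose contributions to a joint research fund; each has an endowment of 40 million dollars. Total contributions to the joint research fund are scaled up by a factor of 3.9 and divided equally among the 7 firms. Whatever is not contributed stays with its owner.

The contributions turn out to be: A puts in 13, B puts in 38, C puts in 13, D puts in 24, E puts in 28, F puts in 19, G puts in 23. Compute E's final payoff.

100.03 million dollars

Total contributed: 13 + 38 + 13 + 24 + 28 + 19 + 23 = 158.
Each receives 3.9 × 158 / 7 = 88.03 from the joint research fund.
E keeps 40 − 28 = 12, so E's payoff is 12 + 88.03 = 100.03.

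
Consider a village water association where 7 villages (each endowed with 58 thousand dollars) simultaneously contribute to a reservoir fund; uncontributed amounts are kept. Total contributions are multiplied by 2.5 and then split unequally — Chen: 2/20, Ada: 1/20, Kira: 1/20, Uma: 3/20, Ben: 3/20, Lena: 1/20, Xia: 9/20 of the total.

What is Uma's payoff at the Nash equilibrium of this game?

For player j, contributing a unit is worthwhile iff 2.5 × (j's share) ≥ 1, i.e. iff j's share is at least 0.4000.
The only share above 0.4000 is Xia's 9/20, contributing 58; the remaining 6 contribute 0. Total contributed: 58.
Uma keeps 58 and receives 2.5 × 58 × 3/20 = 21.75 from the reservoir fund, for a payoff of 79.75.

79.75 thousand dollars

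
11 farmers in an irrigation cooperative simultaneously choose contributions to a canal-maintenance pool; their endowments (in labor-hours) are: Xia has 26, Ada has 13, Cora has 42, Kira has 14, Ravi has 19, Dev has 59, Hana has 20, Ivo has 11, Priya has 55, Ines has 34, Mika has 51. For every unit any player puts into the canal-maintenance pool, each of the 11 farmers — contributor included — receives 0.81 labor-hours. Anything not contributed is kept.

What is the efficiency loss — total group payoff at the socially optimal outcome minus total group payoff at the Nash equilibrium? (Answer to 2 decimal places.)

2721.04 labor-hours

The private return per contributed unit is 0.81 < 1 for everyone, so the Nash equilibrium is zero contribution and the group total is Σ E_j = 26 + 13 + 42 + 14 + 19 + 59 + 20 + 11 + 55 + 34 + 51 = 344.
Each contributed unit returns 8.910 to the group, so the social optimum is full contribution by everyone: group total = 8.910 × 344 = 3065.04.
Efficiency loss = (8.910 − 1) × 344 = 2721.04.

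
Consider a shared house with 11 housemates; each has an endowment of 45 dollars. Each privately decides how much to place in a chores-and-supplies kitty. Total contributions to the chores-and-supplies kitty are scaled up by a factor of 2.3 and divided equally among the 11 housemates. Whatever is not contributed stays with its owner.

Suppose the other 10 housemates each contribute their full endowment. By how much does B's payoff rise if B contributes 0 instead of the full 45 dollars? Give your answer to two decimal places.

35.59 dollars

Switching from a contribution of 45 to 0 lets B keep an extra 45 dollars, but lowers the chores-and-supplies kitty by 45, which costs B their own share of that drop: 2.3/11 × 45 = 9.41.
Net gain = 45 − 9.41 = 35.59. The private return per contributed unit (0.2091) is below 1, so free-riding is indeed the best response regardless of what the others do.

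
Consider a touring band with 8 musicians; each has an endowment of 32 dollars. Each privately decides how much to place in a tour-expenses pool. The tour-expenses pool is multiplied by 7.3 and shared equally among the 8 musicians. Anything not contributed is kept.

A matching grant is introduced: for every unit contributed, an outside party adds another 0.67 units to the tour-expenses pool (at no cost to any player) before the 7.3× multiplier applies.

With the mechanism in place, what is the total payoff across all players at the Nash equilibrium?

The effective private return per unit is now 7.3 × 1.67 / 8 = 1.5239 > 1, so every player's dominant strategy flips to full contribution.
At the Nash equilibrium everyone contributes 32. Group total payoff = 7.3 × 1.67 × 256 = 3120.90.

3120.90 dollars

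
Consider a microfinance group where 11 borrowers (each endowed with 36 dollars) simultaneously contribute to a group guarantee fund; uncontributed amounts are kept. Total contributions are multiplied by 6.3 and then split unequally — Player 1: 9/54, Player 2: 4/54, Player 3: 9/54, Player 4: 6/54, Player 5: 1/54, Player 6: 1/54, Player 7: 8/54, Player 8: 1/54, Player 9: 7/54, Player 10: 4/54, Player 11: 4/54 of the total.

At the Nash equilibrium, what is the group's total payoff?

777.60 dollars

Each unit j contributes comes back to j as 6.3 × (j's share), so j prefers to contribute only if that share exceeds 1/6.3 = 0.1587; otherwise keeping the unit dominates.
Player 1 and Player 3 are above the threshold, contributing 36 each; the remaining 9 contribute 0. Total contributed: 72.
The group guarantee fund pays out 6.3 × 72 = 453.60 in total (split across the unequal shares, but the aggregate is all that matters for the group sum).
The 9 free-riders keep 36 each, adding 324. Group total = 324 + 453.60 = 777.60.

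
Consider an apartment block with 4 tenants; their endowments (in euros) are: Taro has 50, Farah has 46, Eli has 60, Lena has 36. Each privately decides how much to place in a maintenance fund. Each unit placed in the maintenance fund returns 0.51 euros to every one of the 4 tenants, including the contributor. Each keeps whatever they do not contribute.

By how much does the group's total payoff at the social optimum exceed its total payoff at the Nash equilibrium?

199.68 euros

The private return per contributed unit is 0.51 < 1 for everyone, so the Nash equilibrium is zero contribution and the group total is Σ E_j = 50 + 46 + 60 + 36 = 192.
Each contributed unit returns 2.040 to the group, so the social optimum is full contribution by everyone: group total = 2.040 × 192 = 391.68.
Efficiency loss = (2.040 − 1) × 192 = 199.68.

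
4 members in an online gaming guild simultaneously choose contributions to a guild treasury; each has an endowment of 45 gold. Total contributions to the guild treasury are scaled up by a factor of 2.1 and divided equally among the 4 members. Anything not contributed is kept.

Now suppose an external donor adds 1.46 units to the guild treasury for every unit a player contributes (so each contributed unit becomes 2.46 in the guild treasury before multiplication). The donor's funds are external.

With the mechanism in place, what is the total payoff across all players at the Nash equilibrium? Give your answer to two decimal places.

The effective private return per unit is now 2.1 × 2.46 / 4 = 1.2915 > 1, so every player's dominant strategy flips to full contribution.
So the Nash equilibrium is full contribution by all 4; the group earns 2.1 × 2.46 × 180 = 929.88.

929.88 gold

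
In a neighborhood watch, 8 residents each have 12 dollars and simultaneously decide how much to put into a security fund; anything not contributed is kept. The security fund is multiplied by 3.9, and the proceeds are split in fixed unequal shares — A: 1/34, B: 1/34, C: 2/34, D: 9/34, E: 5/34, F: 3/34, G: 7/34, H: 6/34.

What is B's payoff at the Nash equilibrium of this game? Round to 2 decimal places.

13.38 dollars

Each unit j contributes comes back to j as 3.9 × (j's share), so j prefers to contribute only if that share exceeds 1/3.9 = 0.2564; otherwise keeping the unit dominates.
The only share above 0.2564 is D's 9/34, contributing 12; the remaining 7 contribute 0. Total contributed: 12.
B keeps 12 and receives 3.9 × 12 × 1/34 = 1.38 from the security fund, for a payoff of 13.38.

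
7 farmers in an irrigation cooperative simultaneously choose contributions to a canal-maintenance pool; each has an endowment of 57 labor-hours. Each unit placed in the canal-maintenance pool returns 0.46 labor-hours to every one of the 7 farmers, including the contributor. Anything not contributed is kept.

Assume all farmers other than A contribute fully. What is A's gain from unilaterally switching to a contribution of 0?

30.78 labor-hours

Switching from a contribution of 57 to 0 lets A keep an extra 57 labor-hours, but lowers the canal-maintenance pool by 57, which costs A their own share of that drop: 0.46 × 57 = 26.22.
Net gain = 57 − 26.22 = 30.78. The private return per contributed unit (0.46) is below 1, so free-riding is indeed the best response regardless of what the others do.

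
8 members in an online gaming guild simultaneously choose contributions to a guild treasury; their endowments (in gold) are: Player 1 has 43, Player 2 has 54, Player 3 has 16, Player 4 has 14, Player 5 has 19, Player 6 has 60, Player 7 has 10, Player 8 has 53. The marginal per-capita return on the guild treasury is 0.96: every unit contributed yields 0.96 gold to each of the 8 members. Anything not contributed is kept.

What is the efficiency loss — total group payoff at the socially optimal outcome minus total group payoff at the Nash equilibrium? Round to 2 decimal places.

The private return per contributed unit is 0.96 < 1 for everyone, so the Nash equilibrium is zero contribution and the group total is Σ E_j = 43 + 54 + 16 + 14 + 19 + 60 + 10 + 53 = 269.
Each contributed unit returns 7.680 to the group, so the social optimum is full contribution by everyone: group total = 7.680 × 269 = 2065.92.
Efficiency loss = (7.680 − 1) × 269 = 1796.92.

1796.92 gold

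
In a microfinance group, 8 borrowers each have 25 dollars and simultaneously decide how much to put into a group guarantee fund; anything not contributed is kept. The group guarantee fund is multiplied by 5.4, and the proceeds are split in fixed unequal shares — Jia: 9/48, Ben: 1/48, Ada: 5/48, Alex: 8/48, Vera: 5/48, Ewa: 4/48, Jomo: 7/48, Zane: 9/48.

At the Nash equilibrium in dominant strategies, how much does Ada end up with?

53.13 dollars

For player j, contributing a unit is worthwhile iff 5.4 × (j's share) ≥ 1, i.e. iff j's share is at least 0.1852.
Jia and Zane are above the threshold, contributing 25 each; the remaining 6 contribute 0. Total contributed: 50.
Ada keeps 25 and receives 5.4 × 50 × 5/48 = 28.13 from the group guarantee fund, for a payoff of 53.13.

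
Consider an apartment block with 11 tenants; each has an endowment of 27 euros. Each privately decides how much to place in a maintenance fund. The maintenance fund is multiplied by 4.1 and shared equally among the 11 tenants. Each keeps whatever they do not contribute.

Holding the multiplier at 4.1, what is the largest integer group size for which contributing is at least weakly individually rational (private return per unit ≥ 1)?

4

Private return per unit is 4.1/(group size), which is ≥ 1 whenever the group size is ≤ 4.1.
The largest such integer is 4.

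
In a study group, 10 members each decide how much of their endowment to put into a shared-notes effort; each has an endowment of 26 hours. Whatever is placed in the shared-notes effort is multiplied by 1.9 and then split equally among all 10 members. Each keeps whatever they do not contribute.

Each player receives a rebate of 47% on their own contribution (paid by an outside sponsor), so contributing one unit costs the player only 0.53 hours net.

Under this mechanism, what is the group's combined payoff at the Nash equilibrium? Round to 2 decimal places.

260.00 hours

With the mechanism, a contributed unit returns (1.9/10) / 0.53 = 0.3585 per unit of net cost — still below 1 — so contributing 0 remains dominant for every player.
At the Nash equilibrium no one contributes; group total payoff = 10 × 26 = 260.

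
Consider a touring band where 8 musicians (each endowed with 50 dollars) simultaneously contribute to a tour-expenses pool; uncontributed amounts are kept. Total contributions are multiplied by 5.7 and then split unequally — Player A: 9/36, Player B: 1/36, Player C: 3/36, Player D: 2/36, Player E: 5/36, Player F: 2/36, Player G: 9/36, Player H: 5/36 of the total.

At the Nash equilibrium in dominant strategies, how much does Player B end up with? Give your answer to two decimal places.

A player with share s gets back 5.7·s per unit contributed, so full contribution is dominant for anyone with s > 1/5.7 = 0.1754 and zero contribution is dominant for anyone below.
Player A and Player G are above the threshold, contributing 50 each; the remaining 6 contribute 0. Total contributed: 100.
Player B keeps 50 and receives 5.7 × 100 × 1/36 = 15.83 from the tour-expenses pool, for a payoff of 65.83.

65.83 dollars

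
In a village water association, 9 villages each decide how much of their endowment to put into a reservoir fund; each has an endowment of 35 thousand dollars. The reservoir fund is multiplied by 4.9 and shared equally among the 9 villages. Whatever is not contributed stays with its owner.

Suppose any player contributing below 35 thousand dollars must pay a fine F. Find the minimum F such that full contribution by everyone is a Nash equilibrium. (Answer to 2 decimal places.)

Given the others contribute fully, the best deviation is to contribute 0 (any partial contribution still incurs the fine and gives up units whose private return 0.5444 is below 1).
Deviating from 35 to 0 saves 35 thousand dollars but forfeits the deviator's share of the drop in the reservoir fund: 4.9/9 × 35 = 19.06.
So the deviation gain is 35 − 19.06 = 15.94, and the fine must be at least 15.94 thousand dollars to wipe it out.

15.94 thousand dollars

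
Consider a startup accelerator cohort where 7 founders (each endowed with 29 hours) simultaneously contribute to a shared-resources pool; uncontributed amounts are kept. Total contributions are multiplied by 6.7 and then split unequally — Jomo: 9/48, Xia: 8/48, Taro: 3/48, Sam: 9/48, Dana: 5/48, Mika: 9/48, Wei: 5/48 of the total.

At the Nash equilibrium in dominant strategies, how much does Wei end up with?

Player j's private return per contributed unit is 6.7 × (j's share). Contributing is weakly dominant for j when that share is at least 1/6.7 = 0.1493, and contributing 0 is dominant otherwise.
Jomo, Xia, Sam and Mika clear that bar, contributing 29 each; the remaining 3 contribute 0. Total contributed: 116.
Wei keeps 29 and receives 6.7 × 116 × 5/48 = 80.96 from the shared-resources pool, for a payoff of 109.96.

109.96 hours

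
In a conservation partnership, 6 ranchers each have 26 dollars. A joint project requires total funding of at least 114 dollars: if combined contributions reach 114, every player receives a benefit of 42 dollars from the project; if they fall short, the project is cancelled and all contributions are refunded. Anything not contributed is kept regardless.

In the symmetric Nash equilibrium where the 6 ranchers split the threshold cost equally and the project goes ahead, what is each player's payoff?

Equal share of the threshold: 114/6 = 19.
At this profile no one gains by cutting their contribution: any cut drops the total below 114, the project is cancelled, contributions are refunded, and the deviator ends with 26, which is less than 26 − 19 + 42 = 49. Contributing more than 19 just wastes the excess. So contributing exactly 19 is a best response.
Each player's payoff: 26 − 19 + 42 = 49.

49 dollars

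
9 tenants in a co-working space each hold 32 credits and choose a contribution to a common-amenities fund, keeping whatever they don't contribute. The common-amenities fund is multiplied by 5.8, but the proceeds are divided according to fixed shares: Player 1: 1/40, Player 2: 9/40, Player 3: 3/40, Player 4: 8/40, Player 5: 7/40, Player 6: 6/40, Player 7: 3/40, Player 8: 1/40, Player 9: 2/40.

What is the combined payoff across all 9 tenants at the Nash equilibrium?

Player j's private return per contributed unit is 5.8 × (j's share). Contributing is weakly dominant for j when that share is at least 1/5.8 = 0.1724, and contributing 0 is dominant otherwise.
The shares above 0.1724 belong to Player 2, Player 4 and Player 5, contributing 32 each; the remaining 6 contribute 0. Total contributed: 96.
The common-amenities fund pays out 5.8 × 96 = 556.80 in total (split across the unequal shares, but the aggregate is all that matters for the group sum).
The 6 free-riders keep 32 each, adding 192. Group total = 192 + 556.80 = 748.80.

748.80 credits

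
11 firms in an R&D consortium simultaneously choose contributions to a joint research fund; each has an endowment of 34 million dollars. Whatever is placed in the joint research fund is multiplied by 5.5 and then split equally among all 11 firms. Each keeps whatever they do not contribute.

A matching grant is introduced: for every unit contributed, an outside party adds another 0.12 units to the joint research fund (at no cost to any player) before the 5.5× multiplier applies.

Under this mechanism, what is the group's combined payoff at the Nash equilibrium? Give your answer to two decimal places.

374.00 million dollars

Even with the mechanism, each unit contributed returns only 5.5 × 1.12 / 11 = 0.5600 per unit of net cost, so contributing nothing is still dominant.
Everyone keeps their endowment and the group total is 11 × 34 = 374.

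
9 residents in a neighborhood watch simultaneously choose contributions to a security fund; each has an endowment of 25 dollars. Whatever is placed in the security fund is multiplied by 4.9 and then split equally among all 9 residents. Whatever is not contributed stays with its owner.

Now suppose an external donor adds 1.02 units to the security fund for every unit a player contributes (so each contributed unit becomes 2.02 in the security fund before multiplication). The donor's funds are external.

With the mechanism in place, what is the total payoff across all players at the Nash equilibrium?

Under the mechanism each unit contributed yields 4.9 × 2.02 / 9 = 1.0998 back to its contributor per unit of net cost, which exceeds 1, making full contribution the dominant choice for everyone.
At the Nash equilibrium everyone contributes 25. Group total payoff = 4.9 × 2.02 × 225 = 2227.05.

2227.05 dollars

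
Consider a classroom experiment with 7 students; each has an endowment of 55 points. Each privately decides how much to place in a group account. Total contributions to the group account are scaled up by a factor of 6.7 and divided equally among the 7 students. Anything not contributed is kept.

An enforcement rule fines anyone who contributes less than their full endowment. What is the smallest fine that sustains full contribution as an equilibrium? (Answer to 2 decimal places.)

2.36 points

Given the others contribute fully, the best deviation is to contribute 0 (any partial contribution still incurs the fine and gives up units whose private return 0.9571 is below 1).
Deviating from 55 to 0 saves 55 points but forfeits the deviator's share of the drop in the group account: 6.7/7 × 55 = 52.64.
So the deviation gain is 55 − 52.64 = 2.36, and the fine must be at least 2.36 points to wipe it out.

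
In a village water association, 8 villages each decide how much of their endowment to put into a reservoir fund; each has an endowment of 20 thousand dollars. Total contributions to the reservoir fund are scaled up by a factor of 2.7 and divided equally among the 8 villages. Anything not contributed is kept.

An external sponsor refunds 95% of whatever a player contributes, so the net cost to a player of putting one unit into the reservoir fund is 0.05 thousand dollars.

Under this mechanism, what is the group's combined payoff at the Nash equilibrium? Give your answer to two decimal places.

Under the mechanism each unit contributed yields (2.7/8) / 0.05 = 6.7500 back to its contributor per unit of net cost, which exceeds 1, making full contribution the dominant choice for everyone.
So the Nash equilibrium is full contribution by all 8; the group earns 8 × (20 × 0.95 + 2.7 × 20) = 584.00.

584.00 thousand dollars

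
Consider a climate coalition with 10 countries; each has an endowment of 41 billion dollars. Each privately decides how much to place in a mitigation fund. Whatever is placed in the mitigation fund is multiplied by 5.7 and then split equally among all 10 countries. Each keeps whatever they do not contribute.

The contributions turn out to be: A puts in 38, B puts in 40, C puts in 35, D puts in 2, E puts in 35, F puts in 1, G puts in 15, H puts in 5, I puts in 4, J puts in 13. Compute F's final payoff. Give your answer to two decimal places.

Total contributed: 38 + 40 + 35 + 2 + 35 + 1 + 15 + 5 + 4 + 13 = 188.
Each receives 5.7 × 188 / 10 = 107.16 from the mitigation fund.
F keeps 41 − 1 = 40, so F's payoff is 40 + 107.16 = 147.16.

147.16 billion dollars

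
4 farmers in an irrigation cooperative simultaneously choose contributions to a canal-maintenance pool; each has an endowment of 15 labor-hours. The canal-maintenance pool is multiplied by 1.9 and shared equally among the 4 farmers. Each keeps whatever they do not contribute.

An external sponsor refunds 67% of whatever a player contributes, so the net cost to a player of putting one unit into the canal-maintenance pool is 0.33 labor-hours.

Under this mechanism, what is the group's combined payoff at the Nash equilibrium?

154.20 labor-hours

Under the mechanism each unit contributed yields (1.9/4) / 0.33 = 1.4394 back to its contributor per unit of net cost, which exceeds 1, making full contribution the dominant choice for everyone.
At the Nash equilibrium everyone contributes 15. Group total payoff = 4 × (15 × 0.67 + 1.9 × 15) = 154.20.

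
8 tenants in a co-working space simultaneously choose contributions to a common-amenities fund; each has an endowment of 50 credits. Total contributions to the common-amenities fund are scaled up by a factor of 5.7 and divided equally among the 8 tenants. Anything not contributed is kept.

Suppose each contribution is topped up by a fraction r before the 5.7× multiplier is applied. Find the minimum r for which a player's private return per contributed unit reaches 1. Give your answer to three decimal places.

0.404

With matching at rate r, one contributed unit becomes (1 + r) in the common-amenities fund and returns 5.7 × (1 + r) / 8 to the contributor.
Setting this equal to 1: 1 + r = 8/5.7 = 1.4035.
So the minimum matching rate is r = 1.4035 − 1 = 0.404.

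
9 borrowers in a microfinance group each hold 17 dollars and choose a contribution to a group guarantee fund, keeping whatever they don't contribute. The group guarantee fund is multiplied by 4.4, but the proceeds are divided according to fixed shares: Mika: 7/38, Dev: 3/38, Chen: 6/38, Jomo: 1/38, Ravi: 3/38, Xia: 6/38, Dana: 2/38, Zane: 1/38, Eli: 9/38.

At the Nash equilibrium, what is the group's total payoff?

For player j, contributing a unit is worthwhile iff 4.4 × (j's share) ≥ 1, i.e. iff j's share is at least 0.2273.
Eli alone (share 9/38) is above the threshold, contributing 17; the remaining 8 contribute 0. Total contributed: 17.
The group guarantee fund pays out 4.4 × 17 = 74.80 in total (split across the unequal shares, but the aggregate is all that matters for the group sum).
The 8 free-riders keep 17 each, adding 136. Group total = 136 + 74.80 = 210.80.

210.80 dollars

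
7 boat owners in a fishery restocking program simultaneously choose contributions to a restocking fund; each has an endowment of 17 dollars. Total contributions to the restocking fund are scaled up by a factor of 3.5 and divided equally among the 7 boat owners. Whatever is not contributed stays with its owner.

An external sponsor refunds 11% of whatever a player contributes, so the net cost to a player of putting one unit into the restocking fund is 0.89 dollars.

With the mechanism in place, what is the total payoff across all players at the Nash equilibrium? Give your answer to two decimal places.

Even with the mechanism, each unit contributed returns only (3.5/7) / 0.89 = 0.5618 per unit of net cost, so contributing nothing is still dominant.
At the Nash equilibrium no one contributes; group total payoff = 7 × 17 = 119.

119.00 dollars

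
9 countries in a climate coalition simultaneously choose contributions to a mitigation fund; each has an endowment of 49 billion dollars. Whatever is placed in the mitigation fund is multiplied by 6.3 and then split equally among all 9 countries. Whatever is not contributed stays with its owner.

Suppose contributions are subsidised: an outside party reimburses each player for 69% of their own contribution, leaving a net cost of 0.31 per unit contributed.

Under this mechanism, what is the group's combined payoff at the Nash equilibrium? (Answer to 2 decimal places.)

Under the mechanism each unit contributed yields (6.3/9) / 0.31 = 2.2581 back to its contributor per unit of net cost, which exceeds 1, making full contribution the dominant choice for everyone.
At the Nash equilibrium everyone contributes 49. Group total payoff = 9 × (49 × 0.69 + 6.3 × 49) = 3082.59.

3082.59 billion dollars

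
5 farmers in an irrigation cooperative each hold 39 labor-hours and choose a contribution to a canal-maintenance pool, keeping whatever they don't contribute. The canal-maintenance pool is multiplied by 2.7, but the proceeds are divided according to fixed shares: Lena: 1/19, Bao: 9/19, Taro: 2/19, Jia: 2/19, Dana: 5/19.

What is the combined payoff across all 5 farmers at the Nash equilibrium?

261.30 labor-hours

Each unit j contributes comes back to j as 2.7 × (j's share), so j prefers to contribute only if that share exceeds 1/2.7 = 0.3704; otherwise keeping the unit dominates.
Bao alone (share 9/19) is above the threshold, contributing 39; the remaining 4 contribute 0. Total contributed: 39.
The canal-maintenance pool pays out 2.7 × 39 = 105.30 in total (split across the unequal shares, but the aggregate is all that matters for the group sum).
The 4 free-riders keep 39 each, adding 156. Group total = 156 + 105.30 = 261.30.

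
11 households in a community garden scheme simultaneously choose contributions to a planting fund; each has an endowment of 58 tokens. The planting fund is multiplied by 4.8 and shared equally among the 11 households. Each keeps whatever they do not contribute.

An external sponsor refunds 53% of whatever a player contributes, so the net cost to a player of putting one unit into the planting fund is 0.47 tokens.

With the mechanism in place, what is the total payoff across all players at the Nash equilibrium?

The effective private return is (4.8/11) / 0.47 = 0.9284, which is still under 1, so the mechanism doesn't change anyone's dominant strategy: zero contribution.
At the Nash equilibrium no one contributes; group total payoff = 11 × 58 = 638.

638.00 tokens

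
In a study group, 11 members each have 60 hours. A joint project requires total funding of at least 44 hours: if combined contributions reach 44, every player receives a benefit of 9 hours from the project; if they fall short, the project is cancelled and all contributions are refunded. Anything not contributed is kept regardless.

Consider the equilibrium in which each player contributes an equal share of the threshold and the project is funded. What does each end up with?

65 hours

Equal share of the threshold: 44/11 = 4.
At this profile no one gains by cutting their contribution: any cut drops the total below 44, the project is cancelled, contributions are refunded, and the deviator ends with 60, which is less than 60 − 4 + 9 = 65. Contributing more than 4 just wastes the excess. So contributing exactly 4 is a best response.
Each player's payoff: 60 − 4 + 9 = 65.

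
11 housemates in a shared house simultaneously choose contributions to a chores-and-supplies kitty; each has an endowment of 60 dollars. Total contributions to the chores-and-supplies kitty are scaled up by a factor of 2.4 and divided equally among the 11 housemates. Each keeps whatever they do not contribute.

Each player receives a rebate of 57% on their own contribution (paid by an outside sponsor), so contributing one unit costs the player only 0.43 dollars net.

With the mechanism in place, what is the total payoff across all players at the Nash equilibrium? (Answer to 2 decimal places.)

With the mechanism, a contributed unit returns (2.4/11) / 0.43 = 0.5074 per unit of net cost — still below 1 — so contributing 0 remains dominant for every player.
At the Nash equilibrium no one contributes; group total payoff = 11 × 60 = 660.

660.00 dollars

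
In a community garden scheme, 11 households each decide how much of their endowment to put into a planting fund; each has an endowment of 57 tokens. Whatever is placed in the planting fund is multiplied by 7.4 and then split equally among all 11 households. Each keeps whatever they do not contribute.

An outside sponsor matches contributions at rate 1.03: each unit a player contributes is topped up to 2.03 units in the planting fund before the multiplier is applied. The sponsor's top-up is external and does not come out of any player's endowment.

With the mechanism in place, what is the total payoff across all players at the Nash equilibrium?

With the mechanism, a contributed unit returns 7.4 × 2.03 / 11 = 1.3656 per unit of net cost to the contributor — now above 1 — so contributing fully is weakly dominant for every player.
At the Nash equilibrium everyone contributes 57. Group total payoff = 7.4 × 2.03 × 627 = 9418.79.

9418.79 tokens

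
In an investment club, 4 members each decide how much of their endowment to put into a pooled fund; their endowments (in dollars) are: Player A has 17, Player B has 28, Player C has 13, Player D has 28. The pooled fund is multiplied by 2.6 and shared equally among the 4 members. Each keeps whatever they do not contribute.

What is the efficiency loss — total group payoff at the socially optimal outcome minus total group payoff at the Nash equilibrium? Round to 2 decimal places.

137.60 dollars

The private return per contributed unit is 2.6/4 = 0.6500 < 1 for every player regardless of endowment, so the Nash equilibrium is zero contribution and the group total is Σ E_j = 17 + 28 + 13 + 28 = 86.
Each contributed unit returns 2.600 to the group, so the social optimum is full contribution by everyone: group total = 2.600 × 86 = 223.60.
Efficiency loss = (2.600 − 1) × 86 = 137.60.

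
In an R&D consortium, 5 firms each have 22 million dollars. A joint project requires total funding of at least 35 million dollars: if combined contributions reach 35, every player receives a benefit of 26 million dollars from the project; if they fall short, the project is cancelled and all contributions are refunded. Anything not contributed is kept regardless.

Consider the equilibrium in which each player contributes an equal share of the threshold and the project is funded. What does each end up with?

Equal share of the threshold: 35/5 = 7.
At this profile no one gains by cutting their contribution: any cut drops the total below 35, the project is cancelled, contributions are refunded, and the deviator ends with 22, which is less than 22 − 7 + 26 = 41. Contributing more than 7 just wastes the excess. So contributing exactly 7 is a best response.
Each player's payoff: 22 − 7 + 26 = 41.

41 million dollars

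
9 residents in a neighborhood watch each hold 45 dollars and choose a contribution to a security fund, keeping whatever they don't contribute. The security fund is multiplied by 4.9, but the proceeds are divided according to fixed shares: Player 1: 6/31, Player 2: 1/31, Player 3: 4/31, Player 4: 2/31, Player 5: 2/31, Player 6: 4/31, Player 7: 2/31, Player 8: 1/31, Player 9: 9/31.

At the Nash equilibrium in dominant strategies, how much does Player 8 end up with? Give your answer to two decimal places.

52.11 dollars

Player j's private return per contributed unit is 4.9 × (j's share). Contributing is weakly dominant for j when that share is at least 1/4.9 = 0.2041, and contributing 0 is dominant otherwise.
Player 9 alone (share 9/31) is above the threshold, contributing 45; the remaining 8 contribute 0. Total contributed: 45.
Player 8 keeps 45 and receives 4.9 × 45 × 1/31 = 7.11 from the security fund, for a payoff of 52.11.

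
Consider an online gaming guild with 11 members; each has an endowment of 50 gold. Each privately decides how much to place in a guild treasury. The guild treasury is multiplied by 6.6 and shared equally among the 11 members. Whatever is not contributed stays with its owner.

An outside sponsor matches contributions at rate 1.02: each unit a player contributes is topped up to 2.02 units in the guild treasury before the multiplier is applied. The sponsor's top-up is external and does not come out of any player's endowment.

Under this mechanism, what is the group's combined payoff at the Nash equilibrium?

7332.60 gold

Under the mechanism each unit contributed yields 6.6 × 2.02 / 11 = 1.2120 back to its contributor per unit of net cost, which exceeds 1, making full contribution the dominant choice for everyone.
At the Nash equilibrium everyone contributes 50. Group total payoff = 6.6 × 2.02 × 550 = 7332.60.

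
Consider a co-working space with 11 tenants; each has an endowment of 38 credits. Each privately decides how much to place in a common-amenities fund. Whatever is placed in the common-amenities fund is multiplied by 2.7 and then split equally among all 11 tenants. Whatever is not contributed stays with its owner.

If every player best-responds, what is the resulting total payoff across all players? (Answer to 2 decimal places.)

Each contributed unit returns 2.7/11 = 0.2455 to its contributor — below 1 — so contributing 0 is dominant for every player. At the Nash equilibrium everyone keeps their 38, and the group total is 11 × 38 = 418.

418.00 credits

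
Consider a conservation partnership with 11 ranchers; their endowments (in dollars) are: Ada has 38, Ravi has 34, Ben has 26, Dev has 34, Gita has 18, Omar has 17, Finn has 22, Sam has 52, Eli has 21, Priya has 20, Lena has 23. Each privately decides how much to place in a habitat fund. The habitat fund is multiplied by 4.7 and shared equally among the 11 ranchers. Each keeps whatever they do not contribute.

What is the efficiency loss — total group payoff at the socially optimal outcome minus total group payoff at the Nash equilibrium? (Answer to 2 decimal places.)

1128.50 dollars

The private return per contributed unit is 4.7/11 = 0.4273 < 1 for every player regardless of endowment, so the Nash equilibrium is zero contribution and the group total is Σ E_j = 38 + 34 + 26 + 34 + 18 + 17 + 22 + 52 + 21 + 20 + 23 = 305.
Each contributed unit returns 4.700 to the group, so the social optimum is full contribution by everyone: group total = 4.700 × 305 = 1433.50.
Efficiency loss = (4.700 − 1) × 305 = 1128.50.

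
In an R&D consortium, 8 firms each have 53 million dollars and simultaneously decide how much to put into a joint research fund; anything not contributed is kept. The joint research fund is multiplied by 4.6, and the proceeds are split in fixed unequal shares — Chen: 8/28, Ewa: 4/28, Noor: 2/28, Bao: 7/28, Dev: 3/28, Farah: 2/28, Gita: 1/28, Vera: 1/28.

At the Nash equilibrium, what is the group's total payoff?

Each unit j contributes comes back to j as 4.6 × (j's share), so j prefers to contribute only if that share exceeds 1/4.6 = 0.2174; otherwise keeping the unit dominates.
The shares above 0.2174 belong to Chen and Bao, contributing 53 each; the remaining 6 contribute 0. Total contributed: 106.
The joint research fund pays out 4.6 × 106 = 487.60 in total (split across the unequal shares, but the aggregate is all that matters for the group sum).
The 6 free-riders keep 53 each, adding 318. Group total = 318 + 487.60 = 805.60.

805.60 million dollars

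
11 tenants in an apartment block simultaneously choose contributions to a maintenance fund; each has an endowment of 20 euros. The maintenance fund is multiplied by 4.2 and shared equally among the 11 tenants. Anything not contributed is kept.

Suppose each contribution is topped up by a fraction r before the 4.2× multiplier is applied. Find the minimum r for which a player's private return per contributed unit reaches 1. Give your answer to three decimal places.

1.619

With matching at rate r, one contributed unit becomes (1 + r) in the maintenance fund and returns 4.2 × (1 + r) / 11 to the contributor.
Setting this equal to 1: 1 + r = 11/4.2 = 2.6190.
So the minimum matching rate is r = 2.6190 − 1 = 1.619.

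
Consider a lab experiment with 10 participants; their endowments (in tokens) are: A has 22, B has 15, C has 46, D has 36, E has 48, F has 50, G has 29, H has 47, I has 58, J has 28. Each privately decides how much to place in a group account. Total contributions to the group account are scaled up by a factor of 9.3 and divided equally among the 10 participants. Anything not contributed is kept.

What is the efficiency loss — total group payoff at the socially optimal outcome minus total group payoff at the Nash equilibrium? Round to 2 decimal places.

The private return per contributed unit is 9.3/10 = 0.9300 < 1 for every player regardless of endowment, so the Nash equilibrium is zero contribution and the group total is Σ E_j = 22 + 15 + 46 + 36 + 48 + 50 + 29 + 47 + 58 + 28 = 379.
Each contributed unit returns 9.300 to the group, so the social optimum is full contribution by everyone: group total = 9.300 × 379 = 3524.70.
Efficiency loss = (9.300 − 1) × 379 = 3145.70.

3145.70 tokens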